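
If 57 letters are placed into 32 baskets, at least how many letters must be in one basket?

By the pigeonhole principle: ceiling(57/32).

Final answer: 2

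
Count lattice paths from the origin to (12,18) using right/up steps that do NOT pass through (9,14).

Total paths to (12,18): C(30,18) = 86493225.
Paths through (9,14): C(23,14) x C(7,4) = 28601650.
Avoiding (9,14): 86493225 - 28601650.

Final answer: 57891575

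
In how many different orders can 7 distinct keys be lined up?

The number of ways to arrange 7 distinct objects is 7!.

Final answer: 7! = 5040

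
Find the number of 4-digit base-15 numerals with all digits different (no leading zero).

The leading digit has 14 choices (anything but zero); the next has 14 (anything but the first), then 13, and so on, one fewer each time.
Total: 14 x 14 x 13 x 12.

Final answer: 30576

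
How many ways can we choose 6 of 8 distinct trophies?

C(8,6) = 8!/(6! x 2!).

Final answer: \binom{8}{6} = 28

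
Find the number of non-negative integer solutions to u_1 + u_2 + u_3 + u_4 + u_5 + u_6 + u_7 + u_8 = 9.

Stars and bars with 9 stars and 7 bars:
C(9+8-1, 8-1) = C(16,7).

Final answer: C(16,7) = 11440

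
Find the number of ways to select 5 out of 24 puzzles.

C(24,5) = 24!/(5! x (24-5)!).

Final answer: C(24,5) = 42504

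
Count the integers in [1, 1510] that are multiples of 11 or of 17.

Multiples of 11: 137. Multiples of 17: 88. Of both (lcm=187): 8.
By inclusion-exclusion: 137 + 88 - 8.

Final answer: 217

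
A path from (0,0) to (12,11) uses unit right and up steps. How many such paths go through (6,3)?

Paths (0,0)->(6,3): C(9,3) = 84.
Paths (6,3)->(12,11): C(14,8) = 3003.
By multiplication principle: 84 x 3003.

Final answer: 252252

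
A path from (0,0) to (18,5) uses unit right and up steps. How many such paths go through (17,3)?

Paths (0,0)->(17,3): C(20,3) = 1140.
Paths (17,3)->(18,5): C(3,2) = 3.
By multiplication principle: 1140 x 3.

Final answer: 3420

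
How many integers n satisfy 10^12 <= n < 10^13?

These are the integers in [10^12, 10^13), so the count is 10^13 - 10^12 = 9 x 10^12.

Final answer: 9000000000000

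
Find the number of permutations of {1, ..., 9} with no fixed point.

D(n) = (n-1)(D(n-1) + D(n-2)), D(0)=1, D(1)=0.
Building up: D(2)=1, D(3)=2, D(4)=9, D(5)=44, D(6)=265, D(7)=1854, D(8)=14833.
D(9) = 8 x (D(8) + D(7)) = 8 x (14833 + 1854).

Final answer: D(9) = 133496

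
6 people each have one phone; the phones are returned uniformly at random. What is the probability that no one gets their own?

D(n) = (n-1)(D(n-1) + D(n-2)), D(0)=1, D(1)=0.
Building up: D(2)=1, D(3)=2, D(4)=9, D(5)=44, D(6)=265.
Total arrangements: 6! = 720.
Probability = D(6)/6! = 53/144.

Final answer: D(6)/6! = 265/720 = 0.368056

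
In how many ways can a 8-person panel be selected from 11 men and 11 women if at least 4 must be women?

Sum over valid woman counts:
C(11,4)C(11,4) = 108900
C(11,5)C(11,3) = 76230
C(11,6)C(11,2) = 25410
C(11,7)C(11,1) = 3630
C(11,8)C(11,0) = 165
Total: 108900 + 76230 + 25410 + 3630 + 165.

Final answer: 214335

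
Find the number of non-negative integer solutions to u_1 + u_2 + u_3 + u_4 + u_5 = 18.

Stars and bars with 18 stars and 4 bars:
C(18+5-1, 5-1) = C(22,4).

Final answer: C(22,4) = 7315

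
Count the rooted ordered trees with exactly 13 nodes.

This is a standard Catalan-number count: the answer is C_n. Here n = 13 - 1 = 12.
Using C_0 = 1 and C_(k+1) = C_k x 2(2k+1)/(k+2), build up term by term: C_1=1, C_2=2, C_3=5, C_4=14, C_5=42, C_6=132, C_7=429, C_8=1430, C_9=4862, C_10=16796, C_11=58786, C_12=208012.

Final answer: C_{12} = 208012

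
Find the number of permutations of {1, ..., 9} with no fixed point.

D(n) = (n-1)(D(n-1) + D(n-2)), D(0)=1, D(1)=0.
Building up: D(2)=1, D(3)=2, D(4)=9, D(5)=44, D(6)=265, D(7)=1854, D(8)=14833.
D(9) = 8 x (D(8) + D(7)) = 8 x (14833 + 1854).

Final answer: D(9) = 133496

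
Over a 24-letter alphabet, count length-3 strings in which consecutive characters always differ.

First character: 24 choices. Each subsequent: 23 choices (must differ from the previous one).
Total: 24 x 23^2.

Final answer: 24 x 23^{2} = 12696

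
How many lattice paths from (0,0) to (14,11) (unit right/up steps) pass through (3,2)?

Paths (0,0)->(3,2): C(5,2) = 10.
Paths (3,2)->(14,11): C(20,9) = 167960.
By multiplication principle: 10 x 167960.

Final answer: 1679600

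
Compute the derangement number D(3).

Derangements satisfy D(n) = (n-1)(D(n-1) + D(n-2)), starting from D(0)=1, D(1)=0.
D(2) = 1 x (0 + 1) = 1
D(3) = 2 x (D(2) + D(1)) = 2 x (1 + 0)

Final answer: D(3) = 2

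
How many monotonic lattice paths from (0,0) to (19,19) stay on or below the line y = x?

Total monotonic paths to (19,19): C(38,19) = 35345263800.
A path is bad iff it touches y = x + 1; reflecting its initial segment maps bad paths bijectively onto all paths to (18,20), of which there are C(38,20) = 33578000610.
Valid Dyck paths: 35345263800 - 33578000610.
(Check: C(38,19) - C(38,20) = C(38,19)/20, the Catalan number C_{19}.)

Final answer: C_{19} = 1767263190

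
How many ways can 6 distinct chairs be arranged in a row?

The number of ways to arrange 6 distinct objects is 6!.

Final answer: 6! = 720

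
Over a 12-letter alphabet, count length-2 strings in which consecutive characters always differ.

Let g(n) count such strings. g(1) = 12, and each valid string of length n-1 extends in 11 ways (any symbol but the last), so g(n) = 11 g(n-1).
Total: g(2) = 12 x 11^1.

Final answer: 12 x 11^{1} = 132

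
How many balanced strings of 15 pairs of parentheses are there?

This is a standard Catalan-number count: the answer is C_n. Here n = 15 (pairs).
Using C_0 = 1 and C_(k+1) = C_k x 2(2k+1)/(k+2), build up term by term: C_1=1, C_2=2, C_3=5, C_4=14, C_5=42, C_6=132, C_7=429, C_8=1430, C_9=4862, C_10=16796, C_11=58786, C_12=208012, C_13=742900, C_14=2674440, C_15=9694845.

Final answer: C_{15} = 9694845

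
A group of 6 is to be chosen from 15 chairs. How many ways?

C(15,6) = 15!/(6! x (15-6)!).

Final answer: C(15,6) = 5005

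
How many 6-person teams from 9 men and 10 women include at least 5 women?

Sum over valid woman counts:
C(10,5)C(9,1) = 2268
C(10,6)C(9,0) = 210
Total: 2268 + 210.

Final answer: 2478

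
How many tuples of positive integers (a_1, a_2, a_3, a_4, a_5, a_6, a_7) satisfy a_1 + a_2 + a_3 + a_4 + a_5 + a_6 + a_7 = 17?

Substitute a'_i = a_i - 1 (so a'_i >= 0). Then sum a'_i = 17 - 7 = 10.
Stars and bars: C(10+7-1, 7-1) = C(16,6).

Final answer: C(16,6) = 8008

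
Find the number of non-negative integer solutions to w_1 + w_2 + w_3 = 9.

Stars and bars with 9 stars and 2 bars:
C(9+3-1, 3-1) = C(11,2).

Final answer: C(11,2) = 55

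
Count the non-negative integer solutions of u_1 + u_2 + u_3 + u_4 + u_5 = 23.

Stars and bars with 23 stars and 4 bars:
C(23+5-1, 5-1) = C(27,4).

Final answer: C(27,4) = 17550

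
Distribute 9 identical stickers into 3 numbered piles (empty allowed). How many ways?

Stars and bars: C(n+k-1, k-1) = C(11,2).

Final answer: C(11,2) = 55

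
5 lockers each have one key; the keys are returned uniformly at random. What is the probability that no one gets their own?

D(n) = (n-1)(D(n-1) + D(n-2)), D(0)=1, D(1)=0.
Building up: D(2)=1, D(3)=2, D(4)=9, D(5)=44.
Total arrangements: 5! = 120.
Probability = D(5)/5! = 11/30.

Final answer: D(5)/5! = 44/120 = 0.366667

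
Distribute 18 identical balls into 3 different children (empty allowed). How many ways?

Stars and bars: C(n+k-1, k-1) = C(20,2).

Final answer: C(20,2) = 190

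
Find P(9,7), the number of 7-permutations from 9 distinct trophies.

P(9,7) = 9!/(9-7)! = 9!/2!.

Final answer: P(9,7) = 181440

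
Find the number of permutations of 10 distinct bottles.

The number of ways to arrange 10 distinct objects is 10!.

Final answer: 10! = 3628800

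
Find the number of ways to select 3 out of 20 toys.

C(20,3) = 20!/(3! x (20-3)!).

Final answer: C(20,3) = 1140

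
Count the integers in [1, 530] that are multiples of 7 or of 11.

Multiples of 7: 75. Multiples of 11: 48. Of both (lcm=77): 6.
By inclusion-exclusion: 75 + 48 - 6.

Final answer: 117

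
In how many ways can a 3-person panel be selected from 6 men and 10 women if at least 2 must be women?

Sum over valid woman counts:
C(10,2)C(6,1) = 270
C(10,3)C(6,0) = 120
Total: 270 + 120.

Final answer: 390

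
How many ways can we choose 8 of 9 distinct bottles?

C(9,8) = 9!/(8! x 1!).

Final answer: \binom{9}{8} = 9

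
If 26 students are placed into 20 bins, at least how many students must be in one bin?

By the pigeonhole principle: ceiling(26/20).

Final answer: 2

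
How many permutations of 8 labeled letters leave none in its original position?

Derangements satisfy D(n) = (n-1)(D(n-1) + D(n-2)), starting from D(0)=1, D(1)=0.
D(2) = 1 x (0 + 1) = 1
D(3) = 2 x (1 + 0) = 2
D(4) = 3 x (2 + 1) = 9
D(5) = 4 x (9 + 2) = 44
D(6) = 5 x (44 + 9) = 265
D(7) = 6 x (265 + 44) = 1854
D(8) = 7 x (D(7) + D(6)) = 7 x (1854 + 265)

Final answer: D(8) = 14833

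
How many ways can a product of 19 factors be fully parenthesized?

This is a standard Catalan-number count: the answer is C_n. Here n = 19 - 1 = 18.
C_n = (2n)!/(n!(n+1)!), so C_{18} = 36!/(18! x 19!) = C(36,18)/19 = 9075135300/19.

Final answer: C_{18} = 477638700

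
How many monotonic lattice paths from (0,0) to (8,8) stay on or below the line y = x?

Total monotonic paths to (8,8): C(16,8) = 12870.
A path is bad iff it touches y = x + 1; reflecting its initial segment maps bad paths bijectively onto all paths to (7,9), of which there are C(16,9) = 11440.
Valid Dyck paths: 12870 - 11440.
(Equivalently, C_{8} = C(16,8)/9 = 12870/9.)

Final answer: C_{8} = 1430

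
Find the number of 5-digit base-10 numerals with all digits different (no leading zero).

The leading digit has 9 choices (anything but zero); the next has 9 (anything but the first), then 8, and so on, one fewer each time.
Total: 9 x 9 x 8 x 7 x 6.

Final answer: 27216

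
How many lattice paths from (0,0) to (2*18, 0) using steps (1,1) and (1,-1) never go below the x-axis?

Total monotonic paths to (18,18): C(36,18) = 9075135300.
Reflecting each bad path at its first crossing gives a bijection with paths to (17,19): C(36,19) = 8597496600.
Valid Dyck paths: 9075135300 - 8597496600.
(Equivalently, C_{18} = C(36,18)/19 = 9075135300/19.)

Final answer: C_{18} = 477638700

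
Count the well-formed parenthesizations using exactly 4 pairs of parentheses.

The structures are counted by the Catalan number C_n. Here n = 4 (pairs).
Using C_0 = 1 and C_(k+1) = C_k x 2(2k+1)/(k+2), build up term by term: C_1=1, C_2=2, C_3=5, C_4=14.

Final answer: C_{4} = 14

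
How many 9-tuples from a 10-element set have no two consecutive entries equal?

First character: 10 choices. Each subsequent: 9 choices (must differ from the previous one).
Total: 10 x 9^8.

Final answer: 10 x 9^{8} = 430467210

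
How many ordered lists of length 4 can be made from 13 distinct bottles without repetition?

P(13,4) = 13!/(13-4)! = 13!/9!.

Final answer: P(13,4) = 17160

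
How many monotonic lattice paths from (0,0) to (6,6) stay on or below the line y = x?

Total monotonic paths to (6,6): C(12,6) = 924.
Paths that cross above y=x (reflection bijection): C(12,7) = 792.
Valid Dyck paths: 924 - 792.
(Check: C(12,6) - C(12,7) = C(12,6)/7, the Catalan number C_{6}.)

Final answer: C_{6} = 132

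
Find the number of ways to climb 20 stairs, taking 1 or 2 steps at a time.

Condition on the final move: it is a 1-step (f(n-1) ways to get there) or a 2-step (f(n-2) ways), so f(n) = f(n-1) + f(n-2), with f(1)=1, f(2)=2.
Computing successive values: f(1)=1, f(2)=2, f(3)=3, f(4)=5, f(5)=8, f(6)=13, f(7)=21, f(8)=34, f(9)=55, f(10)=89, f(11)=144, f(12)=233, f(13)=377, f(14)=610, f(15)=987, f(16)=1597, f(17)=2584, f(18)=4181, f(19)=6765, f(20)=10946.

Final answer: 10946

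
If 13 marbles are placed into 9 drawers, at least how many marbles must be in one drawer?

By the pigeonhole principle: ceiling(13/9).

Final answer: 2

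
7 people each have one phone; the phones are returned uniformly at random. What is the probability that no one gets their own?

D(n) = (n-1)(D(n-1) + D(n-2)), D(0)=1, D(1)=0.
Building up: D(2)=1, D(3)=2, D(4)=9, D(5)=44, D(6)=265, D(7)=1854.
Total arrangements: 7! = 5040.
Probability = D(7)/7! = 103/280.

Final answer: D(7)/7! = 1854/5040 = 0.367857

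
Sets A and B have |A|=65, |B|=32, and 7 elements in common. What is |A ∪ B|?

|A union B| = |A| + |B| - |A intersect B| = 65 + 32 - 7.

Final answer: 90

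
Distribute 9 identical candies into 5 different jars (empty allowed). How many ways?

Stars and bars: C(n+k-1, k-1) = C(13,4).

Final answer: C(13,4) = 715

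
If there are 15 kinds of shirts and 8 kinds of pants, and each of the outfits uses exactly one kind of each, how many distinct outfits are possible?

By the multiplication principle: 15 x 8.

Final answer: 120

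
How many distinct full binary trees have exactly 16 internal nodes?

This is a standard Catalan-number count: the answer is C_n. Here n = 16.
C_n = C(2n,n)/(n+1), so C_{16} = C(32,16)/17 = 601080390/17.

Final answer: C_{16} = 35357670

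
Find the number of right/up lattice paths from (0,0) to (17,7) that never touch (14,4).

Total paths to (17,7): C(24,7) = 346104.
Paths through (14,4): C(18,4) x C(6,3) = 61200.
Avoiding (14,4): 346104 - 61200.

Final answer: 284904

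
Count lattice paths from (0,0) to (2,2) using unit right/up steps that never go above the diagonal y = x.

Total monotonic paths to (2,2): C(4,2) = 6.
Paths that cross above y=x (reflection bijection): C(4,3) = 4.
Valid Dyck paths: 6 - 4.
(These counts are the Catalan numbers.)

Final answer: C_{2} = 2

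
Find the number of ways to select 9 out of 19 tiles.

C(19,9) = 19!/(9! x 10!).

Final answer: \binom{19}{9} = 92378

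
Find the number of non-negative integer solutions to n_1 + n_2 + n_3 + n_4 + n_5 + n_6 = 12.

Stars and bars with 12 stars and 5 bars:
C(12+6-1, 6-1) = C(17,5).

Final answer: C(17,5) = 6188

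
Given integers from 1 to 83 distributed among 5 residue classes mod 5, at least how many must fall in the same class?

By pigeonhole with 83 objects and 5 categories: ceiling(83/5).

Final answer: 17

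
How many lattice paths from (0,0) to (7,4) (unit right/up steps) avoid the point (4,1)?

Total paths to (7,4): C(11,4) = 330.
Paths through (4,1): C(5,1) x C(6,3) = 100.
Avoiding (4,1): 330 - 100.

Final answer: 230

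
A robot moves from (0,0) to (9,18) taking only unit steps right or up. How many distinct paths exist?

Each path has 9 right steps and 18 up steps in some order (27 steps total).
Choose which 18 of the 27 steps are up: C(27,18).

Final answer: C(27,18) = 4686825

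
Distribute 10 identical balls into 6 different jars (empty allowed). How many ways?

Stars and bars: C(n+k-1, k-1) = C(15,5).

Final answer: C(15,5) = 3003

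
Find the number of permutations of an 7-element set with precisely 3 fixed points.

Choose which 3 elements are fixed: C(7,3) = 35.
Derange the remaining 4 using D(j) = (j-1)(D(j-1) + D(j-2)), D(0)=1, D(1)=0: D(2)=1, D(3)=2, D(4)=9.
Total: 35 x 9.

Final answer: C(7,3) D(4) = 315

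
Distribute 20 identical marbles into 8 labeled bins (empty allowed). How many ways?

Stars and bars: C(n+k-1, k-1) = C(27,7).

Final answer: C(27,7) = 888030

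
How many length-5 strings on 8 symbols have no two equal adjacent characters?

Let g(n) count such strings. g(1) = 8, and each valid string of length n-1 extends in 7 ways (any symbol but the last), so g(n) = 7 g(n-1).
Total: g(5) = 8 x 7^4.

Final answer: 8 x 7^{4} = 19208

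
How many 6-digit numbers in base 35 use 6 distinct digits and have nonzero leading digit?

First digit: 34 (nonzero). Second: 34 (not first). Third: 33, etc.
Total: 34 x 34 x 33 x 32 x 31 x 30.

Final answer: 1135284480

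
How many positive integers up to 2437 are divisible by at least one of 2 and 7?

Multiples of 2: 1218. Multiples of 7: 348. Of both (lcm=14): 174.
By inclusion-exclusion: 1218 + 348 - 174.

Final answer: 1392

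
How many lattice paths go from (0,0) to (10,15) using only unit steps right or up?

Each path has 10 right steps and 15 up steps in some order (25 steps total).
Choose which 15 of the 25 steps are up: C(25,15).

Final answer: C(25,15) = 3268760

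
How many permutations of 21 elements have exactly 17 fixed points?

Choose which 17 elements are fixed: C(21,17) = 5985.
Derange the remaining 4 using D(j) = (j-1)(D(j-1) + D(j-2)), D(0)=1, D(1)=0: D(2)=1, D(3)=2, D(4)=9.
Total: 5985 x 9.

Final answer: C(21,17) D(4) = 53865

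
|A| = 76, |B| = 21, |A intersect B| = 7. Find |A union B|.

|A union B| = |A| + |B| - |A intersect B| = 76 + 21 - 7.

Final answer: 90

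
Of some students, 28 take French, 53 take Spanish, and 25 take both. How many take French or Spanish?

|A union B| = |A| + |B| - |A intersect B| = 28 + 53 - 25.

Final answer: 56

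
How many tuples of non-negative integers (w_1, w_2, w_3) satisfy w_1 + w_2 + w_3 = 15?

Stars and bars with 15 stars and 2 bars:
C(15+3-1, 3-1) = C(17,2).

Final answer: C(17,2) = 136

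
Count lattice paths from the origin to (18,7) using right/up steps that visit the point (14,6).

Paths (0,0)->(14,6): C(20,6) = 38760.
Paths (14,6)->(18,7): C(5,1) = 5.
By multiplication principle: 38760 x 5.

Final answer: 193800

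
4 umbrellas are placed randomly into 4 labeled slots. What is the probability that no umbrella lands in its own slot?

Use the recurrence D(n) = (n-1)(D(n-1) + D(n-2)) with D(0)=1, D(1)=0.
Building up: D(2)=1, D(3)=2, D(4)=9.
Total arrangements: 4! = 24.
Probability = D(4)/4! = 3/8.

Final answer: D(4)/4! = 9/24 = 0.375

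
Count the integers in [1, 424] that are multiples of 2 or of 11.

Multiples of 2: 212. Multiples of 11: 38. Of both (lcm=22): 19.
By inclusion-exclusion: 212 + 38 - 19.

Final answer: 231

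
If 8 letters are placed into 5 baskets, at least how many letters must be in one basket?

By the pigeonhole principle: ceiling(8/5).

Final answer: 2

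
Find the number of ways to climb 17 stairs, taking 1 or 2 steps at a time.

Let f(n) count the ways. The last step is size 1 or 2, so f(n) = f(n-1) + f(n-2) with f(1)=1, f(2)=2.
Iterating the recurrence: f(1)=1, f(2)=2, f(3)=3, f(4)=5, f(5)=8, f(6)=13, f(7)=21, f(8)=34, f(9)=55, f(10)=89, f(11)=144, f(12)=233, f(13)=377, f(14)=610, f(15)=987, f(16)=1597, f(17)=2584.

Final answer: 2584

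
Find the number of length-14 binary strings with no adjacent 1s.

Let a(n) count valid strings. If the last bit is 0 the prefix is any valid string of length n-1; if it is 1 the string must end in 01 with a valid prefix of length n-2. So a(n) = a(n-1) + a(n-2), a(1)=2, a(2)=3.
Iterating the recurrence: a(1)=2, a(2)=3, a(3)=5, a(4)=8, a(5)=13, a(6)=21, a(7)=34, a(8)=55, a(9)=89, a(10)=144, a(11)=233, a(12)=377, a(13)=610, a(14)=987.

Final answer: 987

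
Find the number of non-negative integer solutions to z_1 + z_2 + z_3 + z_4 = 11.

Stars and bars with 11 stars and 3 bars:
C(11+4-1, 4-1) = C(14,3).

Final answer: C(14,3) = 364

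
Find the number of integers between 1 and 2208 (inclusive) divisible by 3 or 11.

Multiples of 3: 736. Multiples of 11: 200. Of both (lcm=33): 66.
By inclusion-exclusion: 736 + 200 - 66.

Final answer: 870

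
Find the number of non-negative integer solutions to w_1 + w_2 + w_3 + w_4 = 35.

Stars and bars with 35 stars and 3 bars:
C(35+4-1, 4-1) = C(38,3).

Final answer: C(38,3) = 8436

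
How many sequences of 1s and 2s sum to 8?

Let f(n) be the number of climbs. Removing the last move (1 or 2 steps) gives f(n) = f(n-1) + f(n-2); base cases f(1)=1, f(2)=2.
Iterating the recurrence: f(1)=1, f(2)=2, f(3)=3, f(4)=5, f(5)=8, f(6)=13, f(7)=21, f(8)=34.

Final answer: 34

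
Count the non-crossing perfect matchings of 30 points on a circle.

This is counted by the nth Catalan number C_n. Here n = 30/2 = 15.
C_n = C(2n,n)/(n+1), so C_{15} = C(30,15)/16 = 155117520/16.

Final answer: C_{15} = 9694845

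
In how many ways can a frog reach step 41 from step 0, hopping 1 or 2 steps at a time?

Condition on the final move: it is a 1-step (f(n-1) ways to get there) or a 2-step (f(n-2) ways), so f(n) = f(n-1) + f(n-2), with f(1)=1, f(2)=2.
Iterating the recurrence: f(1)=1, f(2)=2, f(3)=3, f(4)=5, f(5)=8, f(6)=13, f(7)=21, f(8)=34, f(9)=55, f(10)=89, f(11)=144, f(12)=233, f(13)=377, f(14)=610, f(15)=987, f(16)=1597, f(17)=2584, f(18)=4181, f(19)=6765, f(20)=10946, f(21)=17711, f(22)=28657, f(23)=46368, f(24)=75025, f(25)=121393, f(26)=196418, f(27)=317811, f(28)=514229, f(29)=832040, f(30)=1346269, f(31)=2178309, f(32)=3524578, f(33)=5702887, f(34)=9227465, f(35)=14930352, f(36)=24157817, f(37)=39088169, f(38)=63245986, f(39)=102334155, f(40)=165580141, f(41)=267914296.

Final answer: 267914296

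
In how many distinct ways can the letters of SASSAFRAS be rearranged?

Letters (A:3, F:1, R:1, S:4). Total letters: 9.
Permutations = 9!/(4! x 3!).

Final answer: 2520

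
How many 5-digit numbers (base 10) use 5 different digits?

First digit: 9 (not 0). Second: 9 (not first). Third: 8, etc.
Total: 9 x 9 x 8 x 7 x 6.

Final answer: 27216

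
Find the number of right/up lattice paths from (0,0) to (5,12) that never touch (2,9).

Total paths to (5,12): C(17,12) = 6188.
Paths through (2,9): C(11,9) x C(6,3) = 1100.
Avoiding (2,9): 6188 - 1100.

Final answer: 5088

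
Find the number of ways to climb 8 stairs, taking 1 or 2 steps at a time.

Let f(n) count the ways. The last step is size 1 or 2, so f(n) = f(n-1) + f(n-2) with f(1)=1, f(2)=2.
Building up term by term: f(1)=1, f(2)=2, f(3)=3, f(4)=5, f(5)=8, f(6)=13, f(7)=21, f(8)=34.

Final answer: 34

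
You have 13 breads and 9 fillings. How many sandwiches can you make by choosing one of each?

By the multiplication principle: 13 x 9.

Final answer: 117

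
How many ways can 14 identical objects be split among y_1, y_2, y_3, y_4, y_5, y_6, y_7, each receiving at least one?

Substitute y'_i = y_i - 1 (so y'_i >= 0). Then sum y'_i = 14 - 7 = 7.
Stars and bars: C(7+7-1, 7-1) = C(13,6).

Final answer: C(13,6) = 1716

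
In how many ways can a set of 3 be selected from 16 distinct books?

C(16,3) = 16!/(3! x (16-3)!).

Final answer: C(16,3) = 560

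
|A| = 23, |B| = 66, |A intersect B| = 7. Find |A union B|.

|A union B| = |A| + |B| - |A intersect B| = 23 + 66 - 7.

Final answer: 82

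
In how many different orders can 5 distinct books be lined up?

The number of ways to arrange 5 distinct objects is 5!.

Final answer: 5! = 120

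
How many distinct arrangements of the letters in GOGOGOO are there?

Letters (G:3, O:4). Total letters: 7.
Permutations = 7!/(4! x 3!).

Final answer: 35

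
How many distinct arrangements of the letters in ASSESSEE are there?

Letters (A:1, E:3, S:4). Total letters: 8.
Permutations = 8!/(4! x 3!).

Final answer: 280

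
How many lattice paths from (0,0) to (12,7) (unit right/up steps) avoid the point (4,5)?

Total paths to (12,7): C(19,7) = 50388.
Paths through (4,5): C(9,5) x C(10,2) = 5670.
Avoiding (4,5): 50388 - 5670.

Final answer: 44718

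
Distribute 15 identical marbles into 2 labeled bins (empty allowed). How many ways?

Stars and bars: C(n+k-1, k-1) = C(16,1).

Final answer: C(16,1) = 16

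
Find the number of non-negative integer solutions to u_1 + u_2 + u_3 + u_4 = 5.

Stars and bars with 5 stars and 3 bars:
C(5+4-1, 4-1) = C(8,3).

Final answer: C(8,3) = 56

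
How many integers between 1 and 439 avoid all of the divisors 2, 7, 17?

|div by 2|=219, |div by 7|=62, |div by 17|=25.
|div by 2&7|=31, |div by 2&17|=12, |div by 7&17|=3, |div by all|=1.
By inclusion-exclusion, divisible by at least one: 219+62+25-31-12-3+1 = 261.
Not divisible by any: 439 - 261.

Final answer: 178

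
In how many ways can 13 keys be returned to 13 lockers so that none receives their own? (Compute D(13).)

D(n) = (n-1)(D(n-1) + D(n-2)), D(0)=1, D(1)=0.
D(2) = 1 x (0 + 1) = 1
D(3) = 2 x (1 + 0) = 2
D(4) = 3 x (2 + 1) = 9
D(5) = 4 x (9 + 2) = 44
D(6) = 5 x (44 + 9) = 265
D(7) = 6 x (265 + 44) = 1854
D(8) = 7 x (1854 + 265) = 14833
D(9) = 8 x (14833 + 1854) = 133496
D(10) = 9 x (133496 + 14833) = 1334961
D(11) = 10 x (1334961 + 133496) = 14684570
D(12) = 11 x (14684570 + 1334961) = 176214841
D(13) = 12 x (D(12) + D(11)) = 12 x (176214841 + 14684570)

Final answer: D(13) = 2290792932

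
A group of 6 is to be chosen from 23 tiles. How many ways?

C(23,6) = 23!/(6! x (23-6)!).

Final answer: C(23,6) = 100947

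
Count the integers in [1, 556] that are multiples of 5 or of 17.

Multiples of 5: 111. Multiples of 17: 32. Of both (lcm=85): 6.
By inclusion-exclusion: 111 + 32 - 6.

Final answer: 137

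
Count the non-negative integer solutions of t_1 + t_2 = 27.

Stars and bars with 27 stars and 1 bars:
C(27+2-1, 2-1) = C(28,1).

Final answer: C(28,1) = 28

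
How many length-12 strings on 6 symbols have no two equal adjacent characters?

Let g(n) count such strings. g(1) = 6, and each valid string of length n-1 extends in 5 ways (any symbol but the last), so g(n) = 5 g(n-1).
Total: g(12) = 6 x 5^11.

Final answer: 6 x 5^{11} = 292968750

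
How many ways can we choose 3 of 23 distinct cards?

C(23,3) = 23!/(3! x (23-3)!).

Final answer: C(23,3) = 1771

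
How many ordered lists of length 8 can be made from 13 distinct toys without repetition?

P(13,8) = 13!/(13-8)! = 13!/5!.

Final answer: P(13,8) = 51891840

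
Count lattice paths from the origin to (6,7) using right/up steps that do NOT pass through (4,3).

Total paths to (6,7): C(13,7) = 1716.
Paths through (4,3): C(7,3) x C(6,4) = 525.
Avoiding (4,3): 1716 - 525.

Final answer: 1191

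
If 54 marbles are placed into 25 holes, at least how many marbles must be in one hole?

By the pigeonhole principle: ceiling(54/25).

Final answer: 3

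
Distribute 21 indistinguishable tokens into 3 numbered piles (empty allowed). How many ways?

Stars and bars: C(n+k-1, k-1) = C(23,2).

Final answer: C(23,2) = 253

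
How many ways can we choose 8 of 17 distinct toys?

C(17,8) = 17!/(8! x (17-8)!).

Final answer: C(17,8) = 24310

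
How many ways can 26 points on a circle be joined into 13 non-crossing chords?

This is a standard Catalan-number count: the answer is C_n. Here n = 26/2 = 13.
C_n = (2n)!/(n!(n+1)!), so C_{13} = 26!/(13! x 14!) = C(26,13)/14 = 10400600/14.

Final answer: C_{13} = 742900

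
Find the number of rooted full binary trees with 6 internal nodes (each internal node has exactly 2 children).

This is a standard Catalan-number count: the answer is C_n. Here n = 6.
C_n = C(2n,n)/(n+1), so C_{6} = C(12,6)/7 = 924/7.

Final answer: C_{6} = 132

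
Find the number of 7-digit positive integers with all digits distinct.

First digit: 9 (not 0). Second: 9 (not first). Third: 8, etc.
Total: 9 x 9 x 8 x 7 x 6 x 5 x 4.

Final answer: 544320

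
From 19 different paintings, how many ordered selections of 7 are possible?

P(19,7) = 19!/(19-7)! = 19!/12!.

Final answer: P(19,7) = 253955520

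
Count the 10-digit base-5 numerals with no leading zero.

Leading digit: 4 options (nonzero). Other 9 digit(s): 5 options each.
Total: 4 x 5^9.

Final answer: 7812500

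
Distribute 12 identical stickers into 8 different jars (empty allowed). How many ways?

Stars and bars: C(n+k-1, k-1) = C(19,7).

Final answer: C(19,7) = 50388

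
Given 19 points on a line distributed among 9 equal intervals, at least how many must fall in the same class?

By pigeonhole with 19 objects and 9 categories: ceiling(19/9).

Final answer: 3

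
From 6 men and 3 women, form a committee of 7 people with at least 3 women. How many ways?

Sum over valid woman counts:
C(3,3)C(6,4).

Final answer: 15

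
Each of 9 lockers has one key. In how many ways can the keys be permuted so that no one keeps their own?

Use the recurrence D(n) = (n-1)(D(n-1) + D(n-2)) with D(0)=1, D(1)=0.
D(2) = 1 x (0 + 1) = 1
D(3) = 2 x (1 + 0) = 2
D(4) = 3 x (2 + 1) = 9
D(5) = 4 x (9 + 2) = 44
D(6) = 5 x (44 + 9) = 265
D(7) = 6 x (265 + 44) = 1854
D(8) = 7 x (1854 + 265) = 14833
D(9) = 8 x (D(8) + D(7)) = 8 x (14833 + 1854)

Final answer: D(9) = 133496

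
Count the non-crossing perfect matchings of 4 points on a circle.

This is counted by the nth Catalan number C_n. Here n = 4/2 = 2.
C_n = C(2n,n) - C(2n,n+1), so C_{2} = C(4,2) - C(4,3) = 6 - 4.

Final answer: C_{2} = 2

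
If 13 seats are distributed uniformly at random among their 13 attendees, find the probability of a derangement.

Derangements satisfy D(n) = (n-1)(D(n-1) + D(n-2)), starting from D(0)=1, D(1)=0.
Building up: D(2)=1, D(3)=2, D(4)=9, D(5)=44, D(6)=265, D(7)=1854, D(8)=14833, D(9)=133496, D(10)=1334961, D(11)=14684570, D(12)=176214841, D(13)=2290792932.
Total arrangements: 13! = 6227020800.
Probability = D(13)/13! = 63633137/172972800.

Final answer: D(13)/13! = 2290792932/6227020800 = 0.367879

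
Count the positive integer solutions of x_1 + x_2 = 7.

Substitute x'_i = x_i - 1 (so x'_i >= 0). Then sum x'_i = 7 - 2 = 5.
Stars and bars: C(5+2-1, 2-1) = C(6,1).

Final answer: C(6,1) = 6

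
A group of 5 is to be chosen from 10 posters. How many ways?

C(10,5) = 10!/(5! x (10-5)!).

Final answer: C(10,5) = 252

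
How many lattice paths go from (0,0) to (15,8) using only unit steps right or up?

Each path has 15 right steps and 8 up steps in some order (23 steps total).
Choose which 8 of the 23 steps are up: C(23,8).

Final answer: C(23,8) = 490314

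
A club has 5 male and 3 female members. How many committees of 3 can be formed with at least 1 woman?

Sum over valid woman counts:
C(3,1)C(5,2) = 30
C(3,2)C(5,1) = 15
C(3,3)C(5,0) = 1
Total: 30 + 15 + 1.

Final answer: 46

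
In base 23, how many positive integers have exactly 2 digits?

These are the integers in [23^1, 23^2), so the count is 23^2 - 23^1 = 22 x 23^1.

Final answer: 506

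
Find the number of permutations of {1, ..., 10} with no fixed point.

D(n) = (n-1)(D(n-1) + D(n-2)), D(0)=1, D(1)=0.
D(2) = 1 x (0 + 1) = 1
D(3) = 2 x (1 + 0) = 2
D(4) = 3 x (2 + 1) = 9
D(5) = 4 x (9 + 2) = 44
D(6) = 5 x (44 + 9) = 265
D(7) = 6 x (265 + 44) = 1854
D(8) = 7 x (1854 + 265) = 14833
D(9) = 8 x (14833 + 1854) = 133496
D(10) = 9 x (D(9) + D(8)) = 9 x (133496 + 14833)

Final answer: D(10) = 1334961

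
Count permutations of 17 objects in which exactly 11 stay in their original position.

Choose which 11 elements are fixed: C(17,11) = 12376.
Derange the remaining 6 using D(j) = (j-1)(D(j-1) + D(j-2)), D(0)=1, D(1)=0: D(2)=1, D(3)=2, D(4)=9, D(5)=44, D(6)=265.
Total: 12376 x 265.

Final answer: C(17,11) D(6) = 3279640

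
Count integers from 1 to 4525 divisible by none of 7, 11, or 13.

|div by 7|=646, |div by 11|=411, |div by 13|=348.
|div by 7&11|=58, |div by 7&13|=49, |div by 11&13|=31, |div by all|=4.
By inclusion-exclusion, divisible by at least one: 646+411+348-58-49-31+4 = 1271.
Not divisible by any: 4525 - 1271.

Final answer: 3254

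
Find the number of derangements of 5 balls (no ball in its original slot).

Use the recurrence D(n) = (n-1)(D(n-1) + D(n-2)) with D(0)=1, D(1)=0.
D(2) = 1 x (0 + 1) = 1
D(3) = 2 x (1 + 0) = 2
D(4) = 3 x (2 + 1) = 9
D(5) = 4 x (D(4) + D(3)) = 4 x (9 + 2)

Final answer: D(5) = 44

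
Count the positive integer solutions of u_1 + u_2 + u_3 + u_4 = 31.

Substitute u'_i = u_i - 1 (so u'_i >= 0). Then sum u'_i = 31 - 4 = 27.
Stars and bars: C(27+4-1, 4-1) = C(30,3).

Final answer: C(30,3) = 4060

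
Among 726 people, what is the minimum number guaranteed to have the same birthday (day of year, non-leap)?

There are 365 possible values for birthday (day of year, non-leap). With 726 people and 365 categories, by pigeonhole: ceiling(726/365).

Final answer: 2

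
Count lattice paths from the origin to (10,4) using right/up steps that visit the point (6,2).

Paths (0,0)->(6,2): C(8,2) = 28.
Paths (6,2)->(10,4): C(6,2) = 15.
By multiplication principle: 28 x 15.

Final answer: 420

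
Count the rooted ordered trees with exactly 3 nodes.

The structures are counted by the Catalan number C_n. Here n = 3 - 1 = 2.
C_n = C(2n,n)/(n+1), so C_{2} = C(4,2)/3 = 6/3.

Final answer: C_{2} = 2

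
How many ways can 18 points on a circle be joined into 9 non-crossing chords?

The structures are counted by the Catalan number C_n. Here n = 18/2 = 9.
C_n = C(2n,n)/(n+1), so C_{9} = C(18,9)/10 = 48620/10.

Final answer: C_{9} = 4862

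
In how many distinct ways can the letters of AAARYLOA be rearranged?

Letters (A:4, L:1, O:1, R:1, Y:1). Total letters: 8.
Permutations = 8!/(4!).

Final answer: 1680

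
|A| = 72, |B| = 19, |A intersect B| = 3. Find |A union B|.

|A union B| = |A| + |B| - |A intersect B| = 72 + 19 - 3.

Final answer: 88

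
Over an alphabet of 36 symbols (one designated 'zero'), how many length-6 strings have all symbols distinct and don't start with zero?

First digit: 35 (nonzero). Second: 35 (not first). Third: 34, etc.
Total: 35 x 35 x 34 x 33 x 32 x 31.

Final answer: 1363454400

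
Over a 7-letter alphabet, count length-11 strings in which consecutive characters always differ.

First character: 7 choices. Each subsequent: 6 choices (must differ from the previous one).
Total: 7 x 6^10.

Final answer: 7 x 6^{10} = 423263232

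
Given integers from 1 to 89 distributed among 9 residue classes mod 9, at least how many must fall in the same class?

By pigeonhole with 89 objects and 9 categories: ceiling(89/9).

Final answer: 10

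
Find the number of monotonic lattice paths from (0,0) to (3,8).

Each path has 3 right steps and 8 up steps in some order (11 steps total).
Choose which 8 of the 11 steps are up: C(11,8).

Final answer: C(11,8) = 165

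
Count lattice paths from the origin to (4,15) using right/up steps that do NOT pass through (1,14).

Total paths to (4,15): C(19,15) = 3876.
Paths through (1,14): C(15,14) x C(4,1) = 60.
Avoiding (1,14): 3876 - 60.

Final answer: 3816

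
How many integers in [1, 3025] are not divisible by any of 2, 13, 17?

|div by 2|=1512, |div by 13|=232, |div by 17|=177.
|div by 2&13|=116, |div by 2&17|=88, |div by 13&17|=13, |div by all|=6.
By inclusion-exclusion, divisible by at least one: 1512+232+177-116-88-13+6 = 1710.
Not divisible by any: 3025 - 1710.

Final answer: 1315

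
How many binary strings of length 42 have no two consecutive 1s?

Classify by the final bit: ...0 gives a(n-1) strings, ...01 gives a(n-2) strings. Thus a(n) = a(n-1) + a(n-2) with a(1)=2, a(2)=3.
Iterating the recurrence: a(1)=2, a(2)=3, a(3)=5, a(4)=8, a(5)=13, a(6)=21, a(7)=34, a(8)=55, a(9)=89, a(10)=144, a(11)=233, a(12)=377, a(13)=610, a(14)=987, a(15)=1597, a(16)=2584, a(17)=4181, a(18)=6765, a(19)=10946, a(20)=17711, a(21)=28657, a(22)=46368, a(23)=75025, a(24)=121393, a(25)=196418, a(26)=317811, a(27)=514229, a(28)=832040, a(29)=1346269, a(30)=2178309, a(31)=3524578, a(32)=5702887, a(33)=9227465, a(34)=14930352, a(35)=24157817, a(36)=39088169, a(37)=63245986, a(38)=102334155, a(39)=165580141, a(40)=267914296, a(41)=433494437, a(42)=701408733.

Final answer: 701408733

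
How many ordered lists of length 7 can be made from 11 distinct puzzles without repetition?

P(11,7) = 11!/(11-7)! = 11!/4!.

Final answer: P(11,7) = 1663200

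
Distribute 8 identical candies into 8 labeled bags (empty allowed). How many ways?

Stars and bars: C(n+k-1, k-1) = C(15,7).

Final answer: C(15,7) = 6435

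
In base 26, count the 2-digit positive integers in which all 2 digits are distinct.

The leading digit has 25 choices (anything but zero); the next has 25 (anything but the first), then 24, and so on, one fewer each time.
Total: 25 x 25.

Final answer: 625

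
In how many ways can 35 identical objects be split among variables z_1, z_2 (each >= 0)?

Stars and bars with 35 stars and 1 bars:
C(35+2-1, 2-1) = C(36,1).

Final answer: C(36,1) = 36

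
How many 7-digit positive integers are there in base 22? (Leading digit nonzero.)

These are the integers in [22^6, 22^7), so the count is 22^7 - 22^6 = 21 x 22^6.

Final answer: 2380977984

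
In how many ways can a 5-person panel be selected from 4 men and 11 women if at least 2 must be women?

Sum over valid woman counts:
C(11,2)C(4,3) = 220
C(11,3)C(4,2) = 990
C(11,4)C(4,1) = 1320
C(11,5)C(4,0) = 462
Total: 220 + 990 + 1320 + 462.

Final answer: 2992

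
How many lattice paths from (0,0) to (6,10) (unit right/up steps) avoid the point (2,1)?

Total paths to (6,10): C(16,10) = 8008.
Paths through (2,1): C(3,1) x C(13,9) = 2145.
Avoiding (2,1): 8008 - 2145.

Final answer: 5863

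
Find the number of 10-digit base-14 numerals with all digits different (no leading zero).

The leading digit has 13 choices (anything but zero); the next has 13 (anything but the first), then 12, and so on, one fewer each time.
Total: 13 x 13 x 12 x 11 x 10 x 9 x 8 x 7 x 6 x 5.

Final answer: 3372969600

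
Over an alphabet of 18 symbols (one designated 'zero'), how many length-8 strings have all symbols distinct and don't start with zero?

First digit: 17 (nonzero). Second: 17 (not first). Third: 16, etc.
Total: 17 x 17 x 16 x 15 x 14 x 13 x 12 x 11.

Final answer: 1666304640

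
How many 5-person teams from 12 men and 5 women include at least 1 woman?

Sum over valid woman counts:
C(5,1)C(12,4) = 2475
C(5,2)C(12,3) = 2200
C(5,3)C(12,2) = 660
C(5,4)C(12,1) = 60
C(5,5)C(12,0) = 1
Total: 2475 + 2200 + 660 + 60 + 1.

Final answer: 5396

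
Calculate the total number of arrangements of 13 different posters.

The number of ways to arrange 13 distinct objects is 13!.

Final answer: 13! = 6227020800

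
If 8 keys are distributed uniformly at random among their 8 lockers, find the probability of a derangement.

D(n) = (n-1)(D(n-1) + D(n-2)), D(0)=1, D(1)=0.
Building up: D(2)=1, D(3)=2, D(4)=9, D(5)=44, D(6)=265, D(7)=1854, D(8)=14833.
Total arrangements: 8! = 40320.
Probability = D(8)/8! = 2119/5760.

Final answer: D(8)/8! = 14833/40320 = 0.367882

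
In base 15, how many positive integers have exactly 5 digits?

In base 15, the leading digit has 14 choices (1..14); each of the remaining 4 digits has 15 choices.
Total: 14 x 15^4.

Final answer: 708750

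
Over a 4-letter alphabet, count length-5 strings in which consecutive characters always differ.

First character: 4 choices. Each subsequent: 3 choices (must differ from the previous one).
Total: 4 x 3^4.

Final answer: 4 x 3^{4} = 324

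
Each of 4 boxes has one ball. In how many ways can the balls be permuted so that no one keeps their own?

Derangements satisfy D(n) = (n-1)(D(n-1) + D(n-2)), starting from D(0)=1, D(1)=0.
D(2) = 1 x (0 + 1) = 1
D(3) = 2 x (1 + 0) = 2
D(4) = 3 x (D(3) + D(2)) = 3 x (2 + 1)

Final answer: D(4) = 9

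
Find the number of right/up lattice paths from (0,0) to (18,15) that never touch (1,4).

Total paths to (18,15): C(33,15) = 1037158320.
Paths through (1,4): C(5,4) x C(28,11) = 107370900.
Avoiding (1,4): 1037158320 - 107370900.

Final answer: 929787420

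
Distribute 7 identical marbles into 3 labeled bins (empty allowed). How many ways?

Stars and bars: C(n+k-1, k-1) = C(9,2).

Final answer: C(9,2) = 36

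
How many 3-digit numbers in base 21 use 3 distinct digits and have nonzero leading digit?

The leading digit has 20 choices (anything but zero); the next has 20 (anything but the first), then 19, and so on, one fewer each time.
Total: 20 x 20 x 19.

Final answer: 7600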